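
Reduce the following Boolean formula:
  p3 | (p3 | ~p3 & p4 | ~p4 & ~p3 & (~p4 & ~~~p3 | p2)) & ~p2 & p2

p3

p3 | (p3 | ~p3 & p4 | ~p4 & ~p3 & (~p4 & ~~~p3 | p2)) & ~p2 & p2
= p3 | (p3 | ~p3 & p4 | ~p4 & ~p3 & (~p4 & ~p3 | p2)) & ~p2 & p2   — double negation
= p3 | (p3 | ~p3 & p4 | ~p4 & ~p3) & ~p2 & p2   — absorption
= p3 | (p3 | ~p3) & ~p2 & p2   — distribution
= p3 | ~p2 & p2   — complement / identity
= p3   — complement / identity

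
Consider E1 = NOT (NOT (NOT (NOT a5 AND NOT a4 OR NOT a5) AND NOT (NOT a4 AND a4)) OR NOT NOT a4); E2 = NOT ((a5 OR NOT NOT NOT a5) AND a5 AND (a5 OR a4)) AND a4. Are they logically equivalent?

E1: NOT (NOT (NOT (NOT a5 AND NOT a4 OR NOT a5) AND NOT (NOT a4 AND a4)) OR NOT NOT a4)
    = NOT (NOT (NOT NOT a5 AND NOT (NOT a4 AND a4)) OR NOT NOT a4)   [absorption]
    = NOT (NOT a5 OR NOT a4 AND a4 OR NOT NOT a4)   [De Morgan]
    = NOT (NOT a5 OR NOT NOT a4)   [complement / identity]
    = a5 AND NOT a4   [De Morgan]
E2: NOT ((a5 OR NOT NOT NOT a5) AND a5 AND (a5 OR a4)) AND a4
    = NOT ((a5 OR NOT NOT NOT a5) AND a5) AND a4   [absorption]
    = NOT ((a5 OR NOT a5) AND a5) AND a4   [double negation]
    = NOT a5 AND a4   [complement / identity]
These differ: at a4=1, a5=0, E1 = 0 but E2 = 1.

No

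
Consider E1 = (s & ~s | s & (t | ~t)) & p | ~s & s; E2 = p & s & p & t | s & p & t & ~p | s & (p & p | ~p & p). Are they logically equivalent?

Yes

E1: (s & ~s | s & (t | ~t)) & p | ~s & s
    = (s & ~s | s) & p | ~s & s   — complement / identity
    = s & p | ~s & s   — complement / identity
    = s & p   — complement / identity
E2: p & s & p & t | s & p & t & ~p | s & (p & p | ~p & p)
    = p & s & p & t | s & p & t & ~p | s & p   — distribution
    = s & p & t | s & p   — distribution
    = s & p   — absorption
Both reduce to s & p, so they are equivalent.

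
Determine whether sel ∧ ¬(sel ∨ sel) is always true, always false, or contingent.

sel ∧ ¬(sel ∨ sel)
= sel ∧ ¬sel   [idempotence]
= False   [complement]

always false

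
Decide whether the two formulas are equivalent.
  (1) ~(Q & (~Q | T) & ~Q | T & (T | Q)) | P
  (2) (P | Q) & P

E1: ~(Q & (~Q | T) & ~Q | T & (T | Q)) | P
    = ~(Q & ~Q | T & (T | Q)) | P   — absorption
    = ~(T & (T | Q)) | P   — complement / identity
    = ~T | P   — absorption
E2: (P | Q) & P
    = P   — absorption
These differ: at P=0, Q=0, T=0, E1 = 1 but E2 = 0.

No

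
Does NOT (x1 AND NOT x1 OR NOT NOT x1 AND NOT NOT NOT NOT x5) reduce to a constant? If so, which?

no

NOT (x1 AND NOT x1 OR NOT NOT x1 AND NOT NOT NOT NOT x5)
= NOT (x1 AND NOT x1 OR NOT NOT x1 AND NOT NOT x5)   (double negation)
= NOT (NOT NOT x1 AND NOT NOT x5)   (complement / identity)
= NOT x1 OR NOT x5   (De Morgan)
This depends on x1, x5, so it is not a constant.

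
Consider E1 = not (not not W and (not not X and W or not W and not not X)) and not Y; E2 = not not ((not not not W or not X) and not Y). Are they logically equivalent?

E1: not (not not W and (not not X and W or not W and not not X)) and not Y
    = not (not not W and not not X) and not Y   (distribution)
    = (not W or not X) and not Y   (De Morgan)
E2: not not ((not not not W or not X) and not Y)
    = not not ((not W or not X) and not Y)   (double negation)
    = (not W or not X) and not Y   (double negation)
Both reduce to (not W or not X) and not Y, so they are equivalent.

Yes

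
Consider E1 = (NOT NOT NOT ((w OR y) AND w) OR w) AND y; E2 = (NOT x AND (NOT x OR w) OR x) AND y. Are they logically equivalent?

E1: (NOT NOT NOT ((w OR y) AND w) OR w) AND y
    = (NOT NOT NOT w OR w) AND y   — absorption
    = (NOT w OR w) AND y   — double negation
    = y   — complement / identity
E2: (NOT x AND (NOT x OR w) OR x) AND y
    = (NOT x OR x) AND y   — absorption
    = y   — complement / identity
Both reduce to y, so they are equivalent.

Yes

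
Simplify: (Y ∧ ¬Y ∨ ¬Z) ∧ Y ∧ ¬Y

False

(Y ∧ ¬Y ∨ ¬Z) ∧ Y ∧ ¬Y
= Y ∧ ¬Y   (absorption)
= False   (complement)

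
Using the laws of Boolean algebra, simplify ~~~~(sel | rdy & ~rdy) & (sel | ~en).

~~~~(sel | rdy & ~rdy) & (sel | ~en)
= ~~(sel | rdy & ~rdy) & (sel | ~en)   [double negation]
= (sel | rdy & ~rdy) & (sel | ~en)   [double negation]
= sel & (sel | ~en)   [complement / identity]
= sel   [absorption]

sel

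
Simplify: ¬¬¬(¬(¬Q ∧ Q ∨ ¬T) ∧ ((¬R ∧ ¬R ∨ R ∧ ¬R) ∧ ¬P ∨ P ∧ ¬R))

¬T ∨ R

¬¬¬(¬(¬Q ∧ Q ∨ ¬T) ∧ ((¬R ∧ ¬R ∨ R ∧ ¬R) ∧ ¬P ∨ P ∧ ¬R))
= ¬(¬(¬Q ∧ Q ∨ ¬T) ∧ ((¬R ∧ ¬R ∨ R ∧ ¬R) ∧ ¬P ∨ P ∧ ¬R))   — double negation
= ¬(¬(¬Q ∧ Q ∨ ¬T) ∧ (¬R ∧ ¬P ∨ P ∧ ¬R))   — distribution
= ¬(¬¬T ∧ (¬R ∧ ¬P ∨ P ∧ ¬R))   — complement / identity
= ¬(¬¬T ∧ ¬R)   — distribution
= ¬T ∨ R   — De Morgan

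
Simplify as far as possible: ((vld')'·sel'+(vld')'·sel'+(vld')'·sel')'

vld'+sel

((vld')'·sel'+(vld')'·sel'+(vld')'·sel')'
= ((vld')'·sel'+(vld')'·sel')'
= ((vld')'·sel')'
= vld'+sel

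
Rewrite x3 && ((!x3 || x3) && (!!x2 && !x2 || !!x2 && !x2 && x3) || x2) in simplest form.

x3 && ((!x3 || x3) && (!!x2 && !x2 || !!x2 && !x2 && x3) || x2)
= x3 && ((!x3 || x3) && !!x2 && !x2 || x2)   (absorption)
= x3 && ((!x3 || x3) && x2 && !x2 || x2)   (double negation)
= x3 && (x2 && !x2 || x2)   (complement / identity)
= x3 && x2   (complement / identity)

x3 && x2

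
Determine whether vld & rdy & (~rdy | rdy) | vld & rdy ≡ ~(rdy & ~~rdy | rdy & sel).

No

E1: vld & rdy & (~rdy | rdy) | vld & rdy
    = vld & rdy | vld & rdy   (complement / identity)
    = vld & rdy   (idempotence)
E2: ~(rdy & ~~rdy | rdy & sel)
    = ~((~~rdy | sel) & rdy)   (distribution)
    = ~((rdy | sel) & rdy)   (double negation)
    = ~rdy   (absorption)
These differ: at rdy=0, sel=0, vld=1, E1 = 0 but E2 = 1.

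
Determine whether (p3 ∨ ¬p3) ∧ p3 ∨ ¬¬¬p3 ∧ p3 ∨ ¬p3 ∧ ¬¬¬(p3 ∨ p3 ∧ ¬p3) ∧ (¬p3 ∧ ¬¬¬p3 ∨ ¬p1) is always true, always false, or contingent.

always true

(p3 ∨ ¬p3) ∧ p3 ∨ ¬¬¬p3 ∧ p3 ∨ ¬p3 ∧ ¬¬¬(p3 ∨ p3 ∧ ¬p3) ∧ (¬p3 ∧ ¬¬¬p3 ∨ ¬p1)
= (p3 ∨ ¬p3) ∧ p3 ∨ ¬¬¬p3 ∧ p3 ∨ ¬p3 ∧ ¬¬¬p3 ∧ (¬p3 ∧ ¬¬¬p3 ∨ ¬p1)
= (p3 ∨ ¬p3) ∧ p3 ∨ ¬¬¬p3 ∧ p3 ∨ ¬p3 ∧ ¬¬¬p3
= (p3 ∨ ¬p3) ∧ p3 ∨ ¬¬¬p3
= (p3 ∨ ¬p3) ∧ p3 ∨ ¬p3
= p3 ∨ ¬p3
= True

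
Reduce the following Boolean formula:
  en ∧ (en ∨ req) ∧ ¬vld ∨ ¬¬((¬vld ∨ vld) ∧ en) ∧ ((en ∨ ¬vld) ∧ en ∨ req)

en

en ∧ (en ∨ req) ∧ ¬vld ∨ ¬¬((¬vld ∨ vld) ∧ en) ∧ ((en ∨ ¬vld) ∧ en ∨ req)
= en ∧ (en ∨ req) ∧ ¬vld ∨ ¬¬en ∧ ((en ∨ ¬vld) ∧ en ∨ req)
= en ∧ (en ∨ req) ∧ ¬vld ∨ en ∧ ((en ∨ ¬vld) ∧ en ∨ req)
= en ∧ (en ∨ req) ∧ ¬vld ∨ en ∧ (en ∨ req)
= en ∧ (en ∨ req)
= en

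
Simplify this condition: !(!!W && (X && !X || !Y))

!W || Y

!(!!W && (X && !X || !Y))
= !(!!W && !Y)   [complement / identity]
= !W || Y   [De Morgan]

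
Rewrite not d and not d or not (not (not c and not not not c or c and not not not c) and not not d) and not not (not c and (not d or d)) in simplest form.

not d or not c

not d and not d or not (not (not c and not not not c or c and not not not c) and not not d) and not not (not c and (not d or d))
= not d and not d or not (not not not not c and not not d) and not not (not c and (not d or d))   (distribution)
= not d and not d or not (not not not not c and not not d) and not not not c   (complement / identity)
= not d and not d or (not not not c or not d) and not not not c   (De Morgan)
= not d and not d or not not not c   (absorption)
= not d or not not not c   (idempotence)
= not d or not c   (double negation)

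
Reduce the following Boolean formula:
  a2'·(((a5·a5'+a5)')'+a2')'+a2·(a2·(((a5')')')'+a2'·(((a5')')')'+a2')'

a5'·a2

a2'·(((a5·a5'+a5)')'+a2')'+a2·(a2·(((a5')')')'+a2'·(((a5')')')'+a2')'
= a2'·(((a5·a5'+a5)')'+a2')'+a2·((((a5')')')'+a2')'   — distribution
= a2'·((a5')'+a2')'+a2·((((a5')')')'+a2')'   — complement / identity
= a2'·((a5')'+a2')'+a2·((a5')'+a2')'   — double negation
= ((a5')'+a2')'   — distribution
= a5'·a2   — De Morgan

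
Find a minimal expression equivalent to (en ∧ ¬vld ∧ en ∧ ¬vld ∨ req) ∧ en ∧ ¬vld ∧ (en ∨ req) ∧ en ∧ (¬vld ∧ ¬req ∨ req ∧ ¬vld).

en ∧ ¬vld

(en ∧ ¬vld ∧ en ∧ ¬vld ∨ req) ∧ en ∧ ¬vld ∧ (en ∨ req) ∧ en ∧ (¬vld ∧ ¬req ∨ req ∧ ¬vld)
= (en ∧ ¬vld ∧ en ∧ ¬vld ∨ req) ∧ en ∧ ¬vld ∧ (en ∨ req) ∧ en ∧ ¬vld   [distribution]
= (en ∧ ¬vld ∧ en ∧ ¬vld ∨ req) ∧ en ∧ ¬vld ∧ en ∧ ¬vld   [absorption]
= en ∧ ¬vld ∧ en ∧ ¬vld   [absorption]
= en ∧ ¬vld   [idempotence]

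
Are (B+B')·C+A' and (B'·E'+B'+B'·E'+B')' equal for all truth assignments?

E1: (B+B')·C+A'
    = C+A'
E2: (B'·E'+B'+B'·E'+B')'
    = (B'·E'+B')'
    = (B')'
    = B
These differ: at A=0, B=0, C=0, E=0, E1 = 1 but E2 = 0.

No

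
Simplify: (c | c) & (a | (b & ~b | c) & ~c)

c & a

(c | c) & (a | (b & ~b | c) & ~c)
= (c | c) & (a | c & ~c)   (complement / identity)
= (c | c) & a   (complement / identity)
= c & a   (idempotence)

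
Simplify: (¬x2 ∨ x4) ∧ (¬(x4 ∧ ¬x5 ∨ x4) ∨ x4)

¬x2 ∨ x4

(¬x2 ∨ x4) ∧ (¬(x4 ∧ ¬x5 ∨ x4) ∨ x4)
= (¬x2 ∨ x4) ∧ (¬x4 ∨ x4)   — absorption
= ¬x2 ∨ x4   — complement / identity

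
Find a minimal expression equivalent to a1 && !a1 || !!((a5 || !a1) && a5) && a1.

a5 && a1

a1 && !a1 || !!((a5 || !a1) && a5) && a1
= a1 && !a1 || (a5 || !a1) && a5 && a1   [double negation]
= a1 && !a1 || a5 && a1   [absorption]
= a5 && a1   [complement / identity]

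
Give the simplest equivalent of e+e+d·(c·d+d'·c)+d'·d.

e+d·c

e+e+d·(c·d+d'·c)+d'·d
= e+e+d·c+d'·d
= e+e+d·c
= e+d·c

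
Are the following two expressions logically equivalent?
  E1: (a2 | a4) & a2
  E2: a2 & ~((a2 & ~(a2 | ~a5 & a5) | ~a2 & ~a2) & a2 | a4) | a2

E1: (a2 | a4) & a2
    = a2   — absorption
E2: a2 & ~((a2 & ~(a2 | ~a5 & a5) | ~a2 & ~a2) & a2 | a4) | a2
    = a2 & ~((a2 & ~a2 | ~a2 & ~a2) & a2 | a4) | a2   — complement / identity
    = a2 & ~(~a2 & a2 | a4) | a2   — distribution
    = a2 & ~a4 | a2   — complement / identity
    = a2   — absorption
Both reduce to a2, so they are equivalent.

Yes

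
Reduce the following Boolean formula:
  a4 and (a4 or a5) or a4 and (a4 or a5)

a4

a4 and (a4 or a5) or a4 and (a4 or a5)
= a4 and (a4 or a5)
= a4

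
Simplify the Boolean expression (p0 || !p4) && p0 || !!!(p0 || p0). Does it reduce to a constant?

(p0 || !p4) && p0 || !!!(p0 || p0)
= (p0 || !p4) && p0 || !(p0 || p0)
= p0 || !(p0 || p0)
= p0 || !p0
= true

true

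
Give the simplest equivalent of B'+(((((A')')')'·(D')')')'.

B'+(((((A')')')'·(D')')')'
= B'+(((A')')'+D')'
= B'+(A'+D')'
= B'+A·D

B'+A·D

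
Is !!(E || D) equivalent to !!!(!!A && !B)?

No

E1: !!(E || D)
    = E || D   — double negation
E2: !!!(!!A && !B)
    = !(!!A && !B)   — double negation
    = !A || B   — De Morgan
These differ: at A=0, B=0, D=0, E=0, E1 = 0 but E2 = 1.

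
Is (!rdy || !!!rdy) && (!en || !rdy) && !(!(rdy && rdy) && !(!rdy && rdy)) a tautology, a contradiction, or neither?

contradiction

(!rdy || !!!rdy) && (!en || !rdy) && !(!(rdy && rdy) && !(!rdy && rdy))
= (!rdy || !!!rdy) && (!en || !rdy) && (rdy && rdy || !rdy && rdy)   [De Morgan]
= (!rdy || !!!rdy) && (!en || !rdy) && rdy   [distribution]
= (!!!rdy && !en || !rdy) && rdy   [distribution]
= (!rdy && !en || !rdy) && rdy   [double negation]
= !rdy && rdy   [absorption]
= false   [complement]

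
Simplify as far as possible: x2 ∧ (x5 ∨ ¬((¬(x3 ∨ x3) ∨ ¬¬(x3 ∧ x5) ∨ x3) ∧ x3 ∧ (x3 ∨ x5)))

x2 ∧ (x5 ∨ ¬((¬(x3 ∨ x3) ∨ ¬¬(x3 ∧ x5) ∨ x3) ∧ x3 ∧ (x3 ∨ x5)))
= x2 ∧ (x5 ∨ ¬((¬x3 ∨ ¬¬(x3 ∧ x5) ∨ x3) ∧ x3 ∧ (x3 ∨ x5)))   — idempotence
= x2 ∧ (x5 ∨ ¬((¬x3 ∨ x3 ∧ x5 ∨ x3) ∧ x3 ∧ (x3 ∨ x5)))   — double negation
= x2 ∧ (x5 ∨ ¬((¬x3 ∨ x3) ∧ x3 ∧ (x3 ∨ x5)))   — absorption
= x2 ∧ (x5 ∨ ¬((¬x3 ∨ x3) ∧ x3))   — absorption
= x2 ∧ (x5 ∨ ¬x3)   — complement / identity

x2 ∧ (x5 ∨ ¬x3)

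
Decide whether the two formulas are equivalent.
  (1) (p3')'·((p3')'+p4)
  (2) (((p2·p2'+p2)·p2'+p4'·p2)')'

No

E1: (p3')'·((p3')'+p4)
    = (p3')'   [absorption]
    = p3   [double negation]
E2: (((p2·p2'+p2)·p2'+p4'·p2)')'
    = ((p2·p2'+p4'·p2)')'   [complement / identity]
    = ((p4'·p2)')'   [complement / identity]
    = p4'·p2   [double negation]
These differ: at p2=0, p3=1, p4=0, E1 = 1 but E2 = 0.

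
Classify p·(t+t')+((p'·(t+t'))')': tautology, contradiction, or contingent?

p·(t+t')+((p'·(t+t'))')'
= p·(t+t')+p'·(t+t')
= t+t'
= 1

tautology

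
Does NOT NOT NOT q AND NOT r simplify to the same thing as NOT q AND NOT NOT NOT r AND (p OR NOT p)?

E1: NOT NOT NOT q AND NOT r
    = NOT q AND NOT r   [double negation]
E2: NOT q AND NOT NOT NOT r AND (p OR NOT p)
    = NOT q AND NOT r AND (p OR NOT p)   [double negation]
    = NOT q AND NOT r   [complement / identity]
Both reduce to NOT q AND NOT r, so they are equivalent.

Yes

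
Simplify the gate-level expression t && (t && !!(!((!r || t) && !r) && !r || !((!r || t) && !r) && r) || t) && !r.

t && !r

t && (t && !!(!((!r || t) && !r) && !r || !((!r || t) && !r) && r) || t) && !r
= t && (t && !!!((!r || t) && !r) || t) && !r
= t && (t && !!!!r || t) && !r
= t && (t && !!r || t) && !r
= t && (t && r || t) && !r
= t && t && !r
= t && !r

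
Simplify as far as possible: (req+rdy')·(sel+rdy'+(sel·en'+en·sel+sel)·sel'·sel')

(req+rdy')·(sel+rdy'+(sel·en'+en·sel+sel)·sel'·sel')
= (req+rdy')·(sel+rdy'+(sel·en'+en·sel+sel)·sel')
= (req+rdy')·(sel+rdy'+(sel+sel)·sel')
= (req+rdy')·(sel+rdy'+sel·sel')
= (req+rdy')·(sel+rdy')
= req·sel+rdy'

req·sel+rdy'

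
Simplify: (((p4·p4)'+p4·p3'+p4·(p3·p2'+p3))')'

(((p4·p4)'+p4·p3'+p4·(p3·p2'+p3))')'
= (p4·p4)'+p4·p3'+p4·(p3·p2'+p3)   [double negation]
= (p4·p4)'+p4·p3'+p4·p3   [absorption]
= (p4·p4)'+p4   [distribution]
= p4'+p4   [idempotence]
= 1   [complement]

1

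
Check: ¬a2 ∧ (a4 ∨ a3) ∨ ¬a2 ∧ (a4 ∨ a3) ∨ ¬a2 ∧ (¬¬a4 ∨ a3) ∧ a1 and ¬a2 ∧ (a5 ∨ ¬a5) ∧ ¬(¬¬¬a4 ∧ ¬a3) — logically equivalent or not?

E1: ¬a2 ∧ (a4 ∨ a3) ∨ ¬a2 ∧ (a4 ∨ a3) ∨ ¬a2 ∧ (¬¬a4 ∨ a3) ∧ a1
    = ¬a2 ∧ (a4 ∨ a3) ∨ ¬a2 ∧ (¬¬a4 ∨ a3) ∧ a1   — idempotence
    = ¬a2 ∧ (a4 ∨ a3) ∨ ¬a2 ∧ (a4 ∨ a3) ∧ a1   — double negation
    = ¬a2 ∧ (a4 ∨ a3)   — absorption
E2: ¬a2 ∧ (a5 ∨ ¬a5) ∧ ¬(¬¬¬a4 ∧ ¬a3)
    = ¬a2 ∧ ¬(¬¬¬a4 ∧ ¬a3)   — complement / identity
    = ¬a2 ∧ ¬(¬a4 ∧ ¬a3)   — double negation
    = ¬a2 ∧ (a4 ∨ a3)   — De Morgan
Both reduce to ¬a2 ∧ (a4 ∨ a3), so they are equivalent.

Yes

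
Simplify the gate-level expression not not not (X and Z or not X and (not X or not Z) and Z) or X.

not Z or X

not not not (X and Z or not X and (not X or not Z) and Z) or X
= not not not (X and Z or not X and Z) or X   [absorption]
= not not not Z or X   [distribution]
= not Z or X   [double negation]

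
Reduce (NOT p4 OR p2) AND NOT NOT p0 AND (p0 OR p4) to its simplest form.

(NOT p4 OR p2) AND p0

(NOT p4 OR p2) AND NOT NOT p0 AND (p0 OR p4)
= (NOT p4 OR p2) AND p0 AND (p0 OR p4)   (double negation)
= (NOT p4 OR p2) AND p0   (absorption)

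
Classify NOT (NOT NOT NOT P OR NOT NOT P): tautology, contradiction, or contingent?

contradiction

NOT (NOT NOT NOT P OR NOT NOT P)
= NOT (NOT P OR NOT NOT P)   (double negation)
= P AND NOT P   (De Morgan)
= FALSE   (complement)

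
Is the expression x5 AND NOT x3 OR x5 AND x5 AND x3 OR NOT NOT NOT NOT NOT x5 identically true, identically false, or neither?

identically true

x5 AND NOT x3 OR x5 AND x5 AND x3 OR NOT NOT NOT NOT NOT x5
= x5 AND NOT x3 OR x5 AND x3 OR NOT NOT NOT NOT NOT x5   (idempotence)
= x5 OR NOT NOT NOT NOT NOT x5   (distribution)
= x5 OR NOT NOT NOT x5   (double negation)
= x5 OR NOT x5   (double negation)
= TRUE   (complement)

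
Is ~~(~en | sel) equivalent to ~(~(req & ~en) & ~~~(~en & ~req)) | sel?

Yes

E1: ~~(~en | sel)
    = ~en | sel
E2: ~(~(req & ~en) & ~~~(~en & ~req)) | sel
    = req & ~en | ~~(~en & ~req) | sel
    = req & ~en | ~en & ~req | sel
    = ~en | sel
Both reduce to ~en | sel, so they are equivalent.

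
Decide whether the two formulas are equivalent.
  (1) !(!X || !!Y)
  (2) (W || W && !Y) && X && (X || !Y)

No

E1: !(!X || !!Y)
    = X && !Y   — De Morgan
E2: (W || W && !Y) && X && (X || !Y)
    = (W || W && !Y) && X   — absorption
    = W && X   — absorption
These differ: at W=0, X=1, Y=0, E1 = 1 but E2 = 0.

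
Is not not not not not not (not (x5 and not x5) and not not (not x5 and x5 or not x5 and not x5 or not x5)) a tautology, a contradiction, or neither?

not not not not not not (not (x5 and not x5) and not not (not x5 and x5 or not x5 and not x5 or not x5))
= not not not not not not (not (x5 and not x5) and not not (not x5 or not x5))
= not not not not (not (x5 and not x5) and not not (not x5 or not x5))
= not not not not (not (x5 and not x5) and not (x5 and x5))
= not not not (x5 and not x5 or x5 and x5)
= not not not x5
= not x5
This depends on x5, so it is not a constant.

neither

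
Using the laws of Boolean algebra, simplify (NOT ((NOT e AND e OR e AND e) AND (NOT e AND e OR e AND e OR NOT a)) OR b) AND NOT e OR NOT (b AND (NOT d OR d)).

NOT e OR NOT b

(NOT ((NOT e AND e OR e AND e) AND (NOT e AND e OR e AND e OR NOT a)) OR b) AND NOT e OR NOT (b AND (NOT d OR d))
= (NOT ((NOT e AND e OR e AND e) AND (NOT e AND e OR e AND e OR NOT a)) OR b) AND NOT e OR NOT b
= (NOT (NOT e AND e OR e AND e) OR b) AND NOT e OR NOT b
= (NOT e OR b) AND NOT e OR NOT b
= NOT e OR NOT b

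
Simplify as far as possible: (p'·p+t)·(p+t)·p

(p'·p+t)·(p+t)·p
= (p'·p+t)·p   — absorption
= t·p   — complement / identity

t·p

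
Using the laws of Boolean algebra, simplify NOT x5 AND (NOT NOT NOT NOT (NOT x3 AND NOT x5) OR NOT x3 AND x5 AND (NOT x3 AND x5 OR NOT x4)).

NOT x5 AND NOT x3

NOT x5 AND (NOT NOT NOT NOT (NOT x3 AND NOT x5) OR NOT x3 AND x5 AND (NOT x3 AND x5 OR NOT x4))
= NOT x5 AND (NOT NOT NOT NOT (NOT x3 AND NOT x5) OR NOT x3 AND x5)   (absorption)
= NOT x5 AND (NOT NOT (NOT x3 AND NOT x5) OR NOT x3 AND x5)   (double negation)
= NOT x5 AND (NOT x3 AND NOT x5 OR NOT x3 AND x5)   (double negation)
= NOT x5 AND NOT x3   (distribution)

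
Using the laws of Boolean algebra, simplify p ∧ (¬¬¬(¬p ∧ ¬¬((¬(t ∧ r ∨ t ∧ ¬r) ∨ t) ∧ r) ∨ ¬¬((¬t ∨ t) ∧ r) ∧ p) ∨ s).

p ∧ (¬¬¬(¬p ∧ ¬¬((¬(t ∧ r ∨ t ∧ ¬r) ∨ t) ∧ r) ∨ ¬¬((¬t ∨ t) ∧ r) ∧ p) ∨ s)
= p ∧ (¬¬¬(¬p ∧ ¬¬((¬t ∨ t) ∧ r) ∨ ¬¬((¬t ∨ t) ∧ r) ∧ p) ∨ s)   [distribution]
= p ∧ (¬(¬p ∧ ¬¬((¬t ∨ t) ∧ r) ∨ ¬¬((¬t ∨ t) ∧ r) ∧ p) ∨ s)   [double negation]
= p ∧ (¬¬¬((¬t ∨ t) ∧ r) ∨ s)   [distribution]
= p ∧ (¬¬¬r ∨ s)   [complement / identity]
= p ∧ (¬r ∨ s)   [double negation]

p ∧ (¬r ∨ s)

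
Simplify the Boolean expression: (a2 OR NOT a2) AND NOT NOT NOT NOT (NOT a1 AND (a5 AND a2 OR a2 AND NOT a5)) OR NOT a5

NOT a1 AND a2 OR NOT a5

(a2 OR NOT a2) AND NOT NOT NOT NOT (NOT a1 AND (a5 AND a2 OR a2 AND NOT a5)) OR NOT a5
= (a2 OR NOT a2) AND NOT NOT (NOT a1 AND (a5 AND a2 OR a2 AND NOT a5)) OR NOT a5   (double negation)
= NOT NOT (NOT a1 AND (a5 AND a2 OR a2 AND NOT a5)) OR NOT a5   (complement / identity)
= NOT NOT (NOT a1 AND a2) OR NOT a5   (distribution)
= NOT a1 AND a2 OR NOT a5   (double negation)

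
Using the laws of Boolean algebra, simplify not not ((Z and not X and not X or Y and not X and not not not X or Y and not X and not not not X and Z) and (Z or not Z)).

(Z or Y) and not X

not not ((Z and not X and not X or Y and not X and not not not X or Y and not X and not not not X and Z) and (Z or not Z))
= not not (Z and not X and not X or Y and not X and not not not X or Y and not X and not not not X and Z)
= not not (Z and not X and not X or Y and not X and not not not X)
= not not (Z and not X and not X or Y and not X and not X)
= not not ((Z or Y) and not X and not X)
= not not ((Z or Y) and not X)
= (Z or Y) and not X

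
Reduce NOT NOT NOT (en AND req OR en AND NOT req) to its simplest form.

NOT en

NOT NOT NOT (en AND req OR en AND NOT req)
= NOT (en AND req OR en AND NOT req)   (double negation)
= NOT en   (distribution)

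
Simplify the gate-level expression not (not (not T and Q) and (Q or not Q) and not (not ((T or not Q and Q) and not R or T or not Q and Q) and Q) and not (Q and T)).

not (not (not T and Q) and (Q or not Q) and not (not ((T or not Q and Q) and not R or T or not Q and Q) and Q) and not (Q and T))
= not (not (not T and Q) and (Q or not Q) and not (not (T or not Q and Q) and Q) and not (Q and T))   (absorption)
= not (not (not T and Q) and not (not (T or not Q and Q) and Q) and not (Q and T))   (complement / identity)
= not (not (not T and Q) and not (not T and Q) and not (Q and T))   (complement / identity)
= not (not (not T and Q) and not (Q and T))   (idempotence)
= not T and Q or Q and T   (De Morgan)
= Q   (distribution)

Q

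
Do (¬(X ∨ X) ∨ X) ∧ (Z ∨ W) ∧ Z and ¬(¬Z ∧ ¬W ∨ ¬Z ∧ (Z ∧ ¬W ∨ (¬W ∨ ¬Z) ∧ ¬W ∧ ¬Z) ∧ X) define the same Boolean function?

No

E1: (¬(X ∨ X) ∨ X) ∧ (Z ∨ W) ∧ Z
    = (¬X ∨ X) ∧ (Z ∨ W) ∧ Z
    = (Z ∨ W) ∧ Z
    = Z
E2: ¬(¬Z ∧ ¬W ∨ ¬Z ∧ (Z ∧ ¬W ∨ (¬W ∨ ¬Z) ∧ ¬W ∧ ¬Z) ∧ X)
    = ¬(¬Z ∧ ¬W ∨ ¬Z ∧ (Z ∧ ¬W ∨ ¬W ∧ ¬Z) ∧ X)
    = ¬(¬Z ∧ ¬W ∨ ¬Z ∧ ¬W ∧ X)
    = ¬(¬Z ∧ ¬W)
    = Z ∨ W
These differ: at W=1, X=0, Z=0, E1 = 0 but E2 = 1.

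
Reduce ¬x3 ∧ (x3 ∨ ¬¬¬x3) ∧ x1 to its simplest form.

¬x3 ∧ x1

¬x3 ∧ (x3 ∨ ¬¬¬x3) ∧ x1
= ¬x3 ∧ (x3 ∨ ¬x3) ∧ x1   [double negation]
= ¬x3 ∧ x1   [complement / identity]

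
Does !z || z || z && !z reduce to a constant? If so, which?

yes, True

!z || z || z && !z
= !z || z   (complement / identity)
= true   (complement)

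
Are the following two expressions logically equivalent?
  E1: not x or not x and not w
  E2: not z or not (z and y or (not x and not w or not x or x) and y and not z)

No

E1: not x or not x and not w
    = not x   [absorption]
E2: not z or not (z and y or (not x and not w or not x or x) and y and not z)
    = not z or not (z and y or (not x or x) and y and not z)   [absorption]
    = not z or not (z and y or y and not z)   [complement / identity]
    = not z or not y   [distribution]
These differ: at w=1, x=1, y=0, z=1, E1 = 0 but E2 = 1.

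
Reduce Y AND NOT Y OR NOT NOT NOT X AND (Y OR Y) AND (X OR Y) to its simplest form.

NOT X AND Y

Y AND NOT Y OR NOT NOT NOT X AND (Y OR Y) AND (X OR Y)
= NOT NOT NOT X AND (Y OR Y) AND (X OR Y)   (complement / identity)
= NOT NOT NOT X AND (Y OR Y AND X)   (distribution)
= NOT NOT NOT X AND Y   (absorption)
= NOT X AND Y   (double negation)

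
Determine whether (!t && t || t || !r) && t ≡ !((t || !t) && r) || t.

No

E1: (!t && t || t || !r) && t
    = (t || !r) && t   [complement / identity]
    = t   [absorption]
E2: !((t || !t) && r) || t
    = !r || t   [complement / identity]
These differ: at r=0, t=0, E1 = 0 but E2 = 1.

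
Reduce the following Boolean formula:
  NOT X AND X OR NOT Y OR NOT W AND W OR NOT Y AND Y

NOT Y

NOT X AND X OR NOT Y OR NOT W AND W OR NOT Y AND Y
= NOT X AND X OR NOT Y OR NOT Y AND Y
= NOT X AND X OR NOT Y
= NOT Y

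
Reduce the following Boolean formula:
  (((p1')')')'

p1

(((p1')')')'
= (p1')'   [double negation]
= p1   [double negation]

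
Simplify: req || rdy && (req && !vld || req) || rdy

req || rdy

req || rdy && (req && !vld || req) || rdy
= req || rdy && req || rdy   (absorption)
= req || rdy   (absorption)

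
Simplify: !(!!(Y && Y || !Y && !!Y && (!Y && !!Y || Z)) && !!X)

!(!!(Y && Y || !Y && !!Y && (!Y && !!Y || Z)) && !!X)
= !(!!(Y && Y || !Y && !!Y) && !!X)   — absorption
= !(!!(Y && Y || !Y && Y) && !!X)   — double negation
= !(Y && Y || !Y && Y) || !X   — De Morgan
= !Y || !X   — distribution

!Y || !X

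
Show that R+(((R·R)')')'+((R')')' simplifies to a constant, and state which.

R+(((R·R)')')'+((R')')'
= R+((R')')'+((R')')'   (idempotence)
= R+((R')')'   (idempotence)
= R+R'   (double negation)
= 1   (complement)

1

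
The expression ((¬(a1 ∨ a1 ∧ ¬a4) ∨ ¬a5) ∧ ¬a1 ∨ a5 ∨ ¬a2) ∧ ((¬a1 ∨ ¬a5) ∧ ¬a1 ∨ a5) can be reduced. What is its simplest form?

((¬(a1 ∨ a1 ∧ ¬a4) ∨ ¬a5) ∧ ¬a1 ∨ a5 ∨ ¬a2) ∧ ((¬a1 ∨ ¬a5) ∧ ¬a1 ∨ a5)
= ((¬a1 ∨ ¬a5) ∧ ¬a1 ∨ a5 ∨ ¬a2) ∧ ((¬a1 ∨ ¬a5) ∧ ¬a1 ∨ a5)   — absorption
= (¬a1 ∨ ¬a5) ∧ ¬a1 ∨ a5   — absorption
= ¬a1 ∨ a5   — absorption

¬a1 ∨ a5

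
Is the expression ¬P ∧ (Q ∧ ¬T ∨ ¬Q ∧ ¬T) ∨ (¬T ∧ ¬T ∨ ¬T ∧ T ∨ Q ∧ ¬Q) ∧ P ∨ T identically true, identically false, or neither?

identically true

¬P ∧ (Q ∧ ¬T ∨ ¬Q ∧ ¬T) ∨ (¬T ∧ ¬T ∨ ¬T ∧ T ∨ Q ∧ ¬Q) ∧ P ∨ T
= ¬P ∧ (Q ∧ ¬T ∨ ¬Q ∧ ¬T) ∨ (¬T ∨ ¬T ∧ T ∨ Q ∧ ¬Q) ∧ P ∨ T   [idempotence]
= ¬P ∧ (Q ∧ ¬T ∨ ¬Q ∧ ¬T) ∨ (¬T ∨ Q ∧ ¬Q) ∧ P ∨ T   [complement / identity]
= ¬P ∧ (Q ∧ ¬T ∨ ¬Q ∧ ¬T) ∨ ¬T ∧ P ∨ T   [complement / identity]
= ¬P ∧ ¬T ∨ ¬T ∧ P ∨ T   [distribution]
= ¬T ∨ T   [distribution]
= True   [complement]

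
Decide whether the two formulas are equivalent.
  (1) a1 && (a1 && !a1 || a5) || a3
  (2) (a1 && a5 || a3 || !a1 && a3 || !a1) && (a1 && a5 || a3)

Yes

E1: a1 && (a1 && !a1 || a5) || a3
    = a1 && a5 || a3   [complement / identity]
E2: (a1 && a5 || a3 || !a1 && a3 || !a1) && (a1 && a5 || a3)
    = (a1 && a5 || a3 || !a1) && (a1 && a5 || a3)   [absorption]
    = a1 && a5 || a3   [absorption]
Both reduce to a1 && a5 || a3, so they are equivalent.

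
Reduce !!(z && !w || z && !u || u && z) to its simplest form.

!!(z && !w || z && !u || u && z)
= !!(z && !w || z)
= z && !w || z
= z

z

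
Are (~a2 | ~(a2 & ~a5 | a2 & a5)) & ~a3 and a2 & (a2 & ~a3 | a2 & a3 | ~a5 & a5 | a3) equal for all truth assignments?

No

E1: (~a2 | ~(a2 & ~a5 | a2 & a5)) & ~a3
    = (~a2 | ~a2) & ~a3
    = ~a2 & ~a3
E2: a2 & (a2 & ~a3 | a2 & a3 | ~a5 & a5 | a3)
    = a2 & (a2 | ~a5 & a5 | a3)
    = a2 & (a2 | a3)
    = a2
These differ: at a2=1, a3=1, a5=0, E1 = 0 but E2 = 1.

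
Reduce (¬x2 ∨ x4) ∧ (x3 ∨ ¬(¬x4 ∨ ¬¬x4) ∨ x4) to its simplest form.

x4 ∨ ¬x2 ∧ x3

(¬x2 ∨ x4) ∧ (x3 ∨ ¬(¬x4 ∨ ¬¬x4) ∨ x4)
= (¬x2 ∨ x4) ∧ (x3 ∨ x4 ∧ ¬x4 ∨ x4)   (De Morgan)
= (¬x2 ∨ x4) ∧ (x3 ∨ x4)   (complement / identity)
= x4 ∨ ¬x2 ∧ x3   (distribution)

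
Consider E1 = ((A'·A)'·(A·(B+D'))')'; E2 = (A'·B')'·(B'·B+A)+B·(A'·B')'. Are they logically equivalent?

E1: ((A'·A)'·(A·(B+D'))')'
    = A'·A+A·(B+D')   — De Morgan
    = A·(B+D')   — complement / identity
E2: (A'·B')'·(B'·B+A)+B·(A'·B')'
    = (B'·B+A+B)·(A'·B')'   — distribution
    = (B'·B+A+B)·(A+B)   — De Morgan
    = (A+B)·(A+B)   — complement / identity
    = A+B   — idempotence
These differ: at A=0, B=1, D=0, E1 = 0 but E2 = 1.

No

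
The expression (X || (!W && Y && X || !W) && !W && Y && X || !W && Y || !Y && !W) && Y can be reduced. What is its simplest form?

(X || !W) && Y

(X || (!W && Y && X || !W) && !W && Y && X || !W && Y || !Y && !W) && Y
= (X || !W && Y && X || !W && Y || !Y && !W) && Y   — absorption
= (X || !W && Y || !Y && !W) && Y   — absorption
= (X || !W) && Y   — distribution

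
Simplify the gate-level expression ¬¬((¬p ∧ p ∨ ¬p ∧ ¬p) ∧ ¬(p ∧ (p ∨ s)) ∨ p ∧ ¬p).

¬¬((¬p ∧ p ∨ ¬p ∧ ¬p) ∧ ¬(p ∧ (p ∨ s)) ∨ p ∧ ¬p)
= ¬¬((¬p ∧ p ∨ ¬p ∧ ¬p) ∧ ¬p ∨ p ∧ ¬p)   — absorption
= ¬¬(¬p ∧ ¬p ∨ p ∧ ¬p)   — distribution
= ¬¬¬p   — distribution
= ¬p   — double negation

¬p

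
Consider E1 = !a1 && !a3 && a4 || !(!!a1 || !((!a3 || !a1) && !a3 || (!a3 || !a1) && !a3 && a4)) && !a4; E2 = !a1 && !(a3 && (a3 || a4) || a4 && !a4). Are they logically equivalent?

Yes

E1: !a1 && !a3 && a4 || !(!!a1 || !((!a3 || !a1) && !a3 || (!a3 || !a1) && !a3 && a4)) && !a4
    = !a1 && !a3 && a4 || !(!!a1 || !((!a3 || !a1) && !a3)) && !a4   [absorption]
    = !a1 && !a3 && a4 || !a1 && (!a3 || !a1) && !a3 && !a4   [De Morgan]
    = !a1 && !a3 && a4 || !a1 && !a3 && !a4   [absorption]
    = !a1 && !a3   [distribution]
E2: !a1 && !(a3 && (a3 || a4) || a4 && !a4)
    = !a1 && !(a3 || a4 && !a4)   [absorption]
    = !a1 && !a3   [complement / identity]
Both reduce to !a1 && !a3, so they are equivalent.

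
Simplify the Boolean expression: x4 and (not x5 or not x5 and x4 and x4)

x4 and (not x5 or not x5 and x4 and x4)
= x4 and (not x5 or not x5 and x4)   — idempotence
= x4 and not x5   — absorption

x4 and not x5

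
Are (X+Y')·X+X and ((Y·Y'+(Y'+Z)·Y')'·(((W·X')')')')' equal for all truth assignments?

E1: (X+Y')·X+X
    = X+X   [absorption]
    = X   [idempotence]
E2: ((Y·Y'+(Y'+Z)·Y')'·(((W·X')')')')'
    = Y·Y'+(Y'+Z)·Y'+((W·X')')'   [De Morgan]
    = Y·Y'+Y'+((W·X')')'   [absorption]
    = Y·Y'+Y'+W·X'   [double negation]
    = Y'+W·X'   [complement / identity]
These differ: at W=1, X=1, Y=1, Z=1, E1 = 1 but E2 = 0.

No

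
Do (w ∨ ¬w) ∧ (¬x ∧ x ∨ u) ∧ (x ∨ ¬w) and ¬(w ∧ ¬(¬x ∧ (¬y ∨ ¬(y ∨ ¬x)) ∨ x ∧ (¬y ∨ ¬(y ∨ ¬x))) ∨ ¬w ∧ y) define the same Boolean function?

No

E1: (w ∨ ¬w) ∧ (¬x ∧ x ∨ u) ∧ (x ∨ ¬w)
    = (¬x ∧ x ∨ u) ∧ (x ∨ ¬w)   — complement / identity
    = u ∧ (x ∨ ¬w)   — complement / identity
E2: ¬(w ∧ ¬(¬x ∧ (¬y ∨ ¬(y ∨ ¬x)) ∨ x ∧ (¬y ∨ ¬(y ∨ ¬x))) ∨ ¬w ∧ y)
    = ¬(w ∧ ¬(¬y ∨ ¬(y ∨ ¬x)) ∨ ¬w ∧ y)   — distribution
    = ¬(w ∧ y ∧ (y ∨ ¬x) ∨ ¬w ∧ y)   — De Morgan
    = ¬(w ∧ y ∨ ¬w ∧ y)   — absorption
    = ¬y   — distribution
These differ: at u=1, w=0, x=0, y=1, E1 = 1 but E2 = 0.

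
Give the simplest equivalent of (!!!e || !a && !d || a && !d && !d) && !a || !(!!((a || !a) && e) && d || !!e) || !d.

(!!!e || !a && !d || a && !d && !d) && !a || !(!!((a || !a) && e) && d || !!e) || !d
= (!!!e || !a && !d || a && !d) && !a || !(!!((a || !a) && e) && d || !!e) || !d
= (!!!e || !a && !d || a && !d) && !a || !(!!e && d || !!e) || !d
= (!!!e || !a && !d || a && !d) && !a || !!!e || !d
= (!!!e || !d) && !a || !!!e || !d
= !!!e || !d
= !e || !d

!e || !d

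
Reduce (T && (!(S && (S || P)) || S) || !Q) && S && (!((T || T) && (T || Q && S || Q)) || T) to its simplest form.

(T || !Q) && S

(T && (!(S && (S || P)) || S) || !Q) && S && (!((T || T) && (T || Q && S || Q)) || T)
= (T && (!S || S) || !Q) && S && (!((T || T) && (T || Q && S || Q)) || T)   [absorption]
= (T && (!S || S) || !Q) && S && (!(T && (T || Q && S || Q)) || T)   [idempotence]
= (T && (!S || S) || !Q) && S && (!(T && (T || Q)) || T)   [absorption]
= (T || !Q) && S && (!(T && (T || Q)) || T)   [complement / identity]
= (T || !Q) && S && (!T || T)   [absorption]
= (T || !Q) && S   [complement / identity]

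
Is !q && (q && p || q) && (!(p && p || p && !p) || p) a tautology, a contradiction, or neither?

!q && (q && p || q) && (!(p && p || p && !p) || p)
= !q && (q && p || q) && (!p || p)   (distribution)
= !q && q && (!p || p)   (absorption)
= !q && q   (complement / identity)
= false   (complement)

contradiction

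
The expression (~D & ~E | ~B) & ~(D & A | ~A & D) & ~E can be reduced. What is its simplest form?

~D & ~E

(~D & ~E | ~B) & ~(D & A | ~A & D) & ~E
= (~D & ~E | ~B) & ~D & ~E   [distribution]
= ~D & ~E   [absorption]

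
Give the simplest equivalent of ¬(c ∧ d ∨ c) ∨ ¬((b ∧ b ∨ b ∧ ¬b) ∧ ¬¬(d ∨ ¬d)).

¬(c ∧ d ∨ c) ∨ ¬((b ∧ b ∨ b ∧ ¬b) ∧ ¬¬(d ∨ ¬d))
= ¬c ∨ ¬((b ∧ b ∨ b ∧ ¬b) ∧ ¬¬(d ∨ ¬d))
= ¬c ∨ ¬(b ∧ ¬¬(d ∨ ¬d))
= ¬c ∨ ¬(b ∧ (d ∨ ¬d))
= ¬c ∨ ¬b

¬c ∨ ¬b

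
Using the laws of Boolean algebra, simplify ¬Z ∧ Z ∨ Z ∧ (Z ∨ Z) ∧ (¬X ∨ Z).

Z

¬Z ∧ Z ∨ Z ∧ (Z ∨ Z) ∧ (¬X ∨ Z)
= ¬Z ∧ Z ∨ Z ∧ (Z ∧ ¬X ∨ Z)
= ¬Z ∧ Z ∨ Z ∧ Z
= Z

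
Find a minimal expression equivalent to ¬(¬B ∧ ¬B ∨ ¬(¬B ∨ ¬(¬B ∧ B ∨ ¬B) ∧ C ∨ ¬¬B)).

¬(¬B ∧ ¬B ∨ ¬(¬B ∨ ¬(¬B ∧ B ∨ ¬B) ∧ C ∨ ¬¬B))
= ¬(¬B ∧ ¬B ∨ ¬(¬B ∨ ¬¬B ∧ C ∨ ¬¬B))   [complement / identity]
= ¬(¬B ∧ ¬B ∨ ¬(¬B ∨ ¬¬B))   [absorption]
= ¬(¬B ∧ ¬B ∨ B ∧ ¬B)   [De Morgan]
= ¬¬B   [distribution]
= B   [double negation]

B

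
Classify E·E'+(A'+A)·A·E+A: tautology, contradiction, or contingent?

E·E'+(A'+A)·A·E+A
= (A'+A)·A·E+A   [complement / identity]
= A·E+A   [complement / identity]
= A   [absorption]
This depends on A, so it is not a constant.

contingent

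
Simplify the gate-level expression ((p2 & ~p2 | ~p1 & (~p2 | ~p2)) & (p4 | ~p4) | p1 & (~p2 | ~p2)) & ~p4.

~p2 & ~p4

((p2 & ~p2 | ~p1 & (~p2 | ~p2)) & (p4 | ~p4) | p1 & (~p2 | ~p2)) & ~p4
= (p2 & ~p2 | ~p1 & (~p2 | ~p2) | p1 & (~p2 | ~p2)) & ~p4   (complement / identity)
= (~p1 & (~p2 | ~p2) | p1 & (~p2 | ~p2)) & ~p4   (complement / identity)
= (~p2 | ~p2) & ~p4   (distribution)
= ~p2 & ~p4   (idempotence)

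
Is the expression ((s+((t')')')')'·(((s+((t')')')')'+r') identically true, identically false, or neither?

((s+((t')')')')'·(((s+((t')')')')'+r')
= ((s+((t')')')')'   — absorption
= ((s+t')')'   — double negation
= s+t'   — double negation
This depends on s, t, so it is not a constant.

neither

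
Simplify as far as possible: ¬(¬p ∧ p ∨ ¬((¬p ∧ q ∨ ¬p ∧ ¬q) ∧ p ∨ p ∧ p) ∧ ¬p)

¬(¬p ∧ p ∨ ¬((¬p ∧ q ∨ ¬p ∧ ¬q) ∧ p ∨ p ∧ p) ∧ ¬p)
= ¬(¬p ∧ p ∨ ¬(¬p ∧ p ∨ p ∧ p) ∧ ¬p)   [distribution]
= ¬(¬p ∧ p ∨ ¬p ∧ ¬p)   [distribution]
= ¬¬p   [distribution]
= p   [double negation]

p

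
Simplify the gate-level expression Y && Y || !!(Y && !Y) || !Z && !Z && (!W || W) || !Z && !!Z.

Y && Y || !!(Y && !Y) || !Z && !Z && (!W || W) || !Z && !!Z
= Y && Y || Y && !Y || !Z && !Z && (!W || W) || !Z && !!Z   [double negation]
= Y || !Z && !Z && (!W || W) || !Z && !!Z   [distribution]
= Y || !Z && !Z || !Z && !!Z   [complement / identity]
= Y || !Z && !Z || !Z && Z   [double negation]
= Y || !Z   [distribution]

Y || !Z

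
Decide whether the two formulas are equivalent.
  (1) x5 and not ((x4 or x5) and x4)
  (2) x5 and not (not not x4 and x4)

E1: x5 and not ((x4 or x5) and x4)
    = x5 and not x4
E2: x5 and not (not not x4 and x4)
    = x5 and not (x4 and x4)
    = x5 and not x4
Both reduce to x5 and not x4, so they are equivalent.

Yes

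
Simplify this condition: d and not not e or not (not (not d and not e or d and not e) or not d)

d

d and not not e or not (not (not d and not e or d and not e) or not d)
= d and not not e or not (not not e or not d)   (distribution)
= d and e or not (not not e or not d)   (double negation)
= d and e or not e and d   (De Morgan)
= d   (distribution)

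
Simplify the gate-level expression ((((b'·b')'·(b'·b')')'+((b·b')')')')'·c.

((((b'·b')'·(b'·b')')'+((b·b')')')')'·c
= ((((b'·b')')'+((b·b')')')')'·c
= ((b'·b')'·(b·b')')'·c
= (b'·b'+b·b')·c
= b'·c

b'·c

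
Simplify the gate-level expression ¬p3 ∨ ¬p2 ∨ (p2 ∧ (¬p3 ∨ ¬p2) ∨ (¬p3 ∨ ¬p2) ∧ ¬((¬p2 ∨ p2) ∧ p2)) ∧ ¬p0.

¬p3 ∨ ¬p2 ∨ (p2 ∧ (¬p3 ∨ ¬p2) ∨ (¬p3 ∨ ¬p2) ∧ ¬((¬p2 ∨ p2) ∧ p2)) ∧ ¬p0
= ¬p3 ∨ ¬p2 ∨ (p2 ∧ (¬p3 ∨ ¬p2) ∨ (¬p3 ∨ ¬p2) ∧ ¬p2) ∧ ¬p0   [complement / identity]
= ¬p3 ∨ ¬p2 ∨ (¬p3 ∨ ¬p2) ∧ ¬p0   [distribution]
= ¬p3 ∨ ¬p2   [absorption]

¬p3 ∨ ¬p2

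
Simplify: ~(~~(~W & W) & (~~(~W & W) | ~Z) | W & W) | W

~(~~(~W & W) & (~~(~W & W) | ~Z) | W & W) | W
= ~(~~(~W & W) | W & W) | W   [absorption]
= ~(~W & W | W & W) | W   [double negation]
= ~W | W   [distribution]
= 1   [complement]

1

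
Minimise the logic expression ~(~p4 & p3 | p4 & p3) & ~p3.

~p3

~(~p4 & p3 | p4 & p3) & ~p3
= ~p3 & ~p3   (distribution)
= ~p3   (idempotence)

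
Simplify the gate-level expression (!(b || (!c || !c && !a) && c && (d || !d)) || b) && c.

(!(b || (!c || !c && !a) && c && (d || !d)) || b) && c
= (!(b || !c && c && (d || !d)) || b) && c   [absorption]
= (!(b || !c && c) || b) && c   [complement / identity]
= (!b || b) && c   [complement / identity]
= c   [complement / identity]

c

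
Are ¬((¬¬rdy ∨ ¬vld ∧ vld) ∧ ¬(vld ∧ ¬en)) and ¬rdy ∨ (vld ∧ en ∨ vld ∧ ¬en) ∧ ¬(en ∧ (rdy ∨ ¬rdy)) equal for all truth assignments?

E1: ¬((¬¬rdy ∨ ¬vld ∧ vld) ∧ ¬(vld ∧ ¬en))
    = ¬(¬¬rdy ∧ ¬(vld ∧ ¬en))   — complement / identity
    = ¬rdy ∨ vld ∧ ¬en   — De Morgan
E2: ¬rdy ∨ (vld ∧ en ∨ vld ∧ ¬en) ∧ ¬(en ∧ (rdy ∨ ¬rdy))
    = ¬rdy ∨ (vld ∧ en ∨ vld ∧ ¬en) ∧ ¬en   — complement / identity
    = ¬rdy ∨ vld ∧ ¬en   — distribution
Both reduce to ¬rdy ∨ vld ∧ ¬en, so they are equivalent.

Yes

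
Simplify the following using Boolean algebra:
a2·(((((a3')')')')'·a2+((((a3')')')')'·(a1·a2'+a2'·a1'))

a2·a3'

a2·(((((a3')')')')'·a2+((((a3')')')')'·(a1·a2'+a2'·a1'))
= a2·(((((a3')')')')'·a2+((((a3')')')')'·a2')   — distribution
= a2·((((a3')')')')'   — distribution
= a2·((a3')')'   — double negation
= a2·a3'   — double negation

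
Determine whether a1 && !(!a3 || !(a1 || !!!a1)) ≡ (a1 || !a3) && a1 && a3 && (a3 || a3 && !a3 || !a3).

Yes

E1: a1 && !(!a3 || !(a1 || !!!a1))
    = a1 && !(!a3 || !(a1 || !a1))   — double negation
    = a1 && a3 && (a1 || !a1)   — De Morgan
    = a1 && a3   — complement / identity
E2: (a1 || !a3) && a1 && a3 && (a3 || a3 && !a3 || !a3)
    = (a1 || !a3) && a1 && a3 && (a3 || !a3)   — complement / identity
    = (a1 || !a3) && a1 && a3   — complement / identity
    = a1 && a3   — absorption
Both reduce to a1 && a3, so they are equivalent.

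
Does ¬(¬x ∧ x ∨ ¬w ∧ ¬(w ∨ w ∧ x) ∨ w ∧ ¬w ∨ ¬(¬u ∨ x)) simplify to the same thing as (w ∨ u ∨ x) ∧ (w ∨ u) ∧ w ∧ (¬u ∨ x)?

E1: ¬(¬x ∧ x ∨ ¬w ∧ ¬(w ∨ w ∧ x) ∨ w ∧ ¬w ∨ ¬(¬u ∨ x))
    = ¬(¬x ∧ x ∨ ¬w ∧ ¬w ∨ w ∧ ¬w ∨ ¬(¬u ∨ x))   — absorption
    = ¬(¬x ∧ x ∨ ¬w ∨ ¬(¬u ∨ x))   — distribution
    = ¬(¬w ∨ ¬(¬u ∨ x))   — complement / identity
    = w ∧ (¬u ∨ x)   — De Morgan
E2: (w ∨ u ∨ x) ∧ (w ∨ u) ∧ w ∧ (¬u ∨ x)
    = (w ∨ u) ∧ w ∧ (¬u ∨ x)   — absorption
    = w ∧ (¬u ∨ x)   — absorption
Both reduce to w ∧ (¬u ∨ x), so they are equivalent.

Yes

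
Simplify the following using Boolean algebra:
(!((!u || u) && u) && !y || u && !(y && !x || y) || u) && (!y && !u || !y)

(!((!u || u) && u) && !y || u && !(y && !x || y) || u) && (!y && !u || !y)
= (!((!u || u) && u) && !y || u && !y || u) && (!y && !u || !y)   — absorption
= (!((!u || u) && u) && !y || u && !y || u) && !y   — absorption
= (!u && !y || u && !y || u) && !y   — complement / identity
= (!y || u) && !y   — distribution
= !y   — absorption

!y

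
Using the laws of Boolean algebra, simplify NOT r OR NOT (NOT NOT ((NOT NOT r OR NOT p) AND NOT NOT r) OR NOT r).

NOT r

NOT r OR NOT (NOT NOT ((NOT NOT r OR NOT p) AND NOT NOT r) OR NOT r)
= NOT r OR NOT (NOT NOT NOT NOT r OR NOT r)   (absorption)
= NOT r OR NOT NOT NOT r AND r   (De Morgan)
= NOT r OR NOT r AND r   (double negation)
= NOT r   (complement / identity)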